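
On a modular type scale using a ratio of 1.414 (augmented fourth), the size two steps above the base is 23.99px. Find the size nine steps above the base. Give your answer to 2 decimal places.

271.13px

23.99 × 1.414⁷ = 23.99 × 11.30175 ≈ 271.129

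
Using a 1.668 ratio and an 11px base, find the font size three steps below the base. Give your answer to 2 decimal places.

2.37px

A modular type scale is a geometric sequence: sizeₙ = base × rⁿ.
11.0 ÷ 1.668³ = 11.0 ÷ 4.64075 ≈ 2.37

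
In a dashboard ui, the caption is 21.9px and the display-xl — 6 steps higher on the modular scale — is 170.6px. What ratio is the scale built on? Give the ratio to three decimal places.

1.408

The ratio satisfies 21.9 × r⁶ = 170.6, so r = (170.6 / 21.9)^(1/6).
r = 7.7900^(1/6) ≈ 1.4080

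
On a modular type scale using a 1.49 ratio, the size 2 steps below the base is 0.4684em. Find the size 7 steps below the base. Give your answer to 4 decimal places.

Moving from step -2 to step -7 is 5 steps down, so divide by r⁵.
0.4684 ÷ 1.49⁵ = 0.4684 ÷ 7.34398 ≈ 0.0638

0.0638em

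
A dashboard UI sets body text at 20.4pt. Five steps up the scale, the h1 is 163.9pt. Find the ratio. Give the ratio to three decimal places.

1.517

The ratio satisfies 20.4 × r⁵ = 163.9, so r = (163.9 / 20.4)^(1/5).
r = 8.0343^(1/5) ≈ 1.5170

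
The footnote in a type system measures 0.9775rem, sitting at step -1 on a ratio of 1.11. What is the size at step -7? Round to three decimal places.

The gap is -7 − (-1) = -6 steps, so the factor is 1.11^-6.
0.9775 ÷ 1.11⁶ = 0.9775 ÷ 1.87041 ≈ 0.523

0.523rem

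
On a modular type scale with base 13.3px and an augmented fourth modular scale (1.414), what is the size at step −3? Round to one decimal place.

13.3 ÷ 1.414³ = 13.3 ÷ 2.82715 ≈ 4.70

4.7px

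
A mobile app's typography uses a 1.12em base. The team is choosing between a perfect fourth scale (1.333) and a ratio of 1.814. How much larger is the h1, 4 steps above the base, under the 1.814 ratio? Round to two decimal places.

Perfect fourth: 1.12 × 1.333⁴ = 3.5362em
At 1.814: 1.12 × 1.814⁴ = 12.1274em
Difference: 12.1274 − 3.5362 = 8.5912em

8.59em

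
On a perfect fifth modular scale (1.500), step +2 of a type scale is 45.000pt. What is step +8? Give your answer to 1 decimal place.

Moving from step +2 to step +8 is 6 steps up, so multiply by r⁶.
45.000 × 1.500⁶ = 45.000 × 11.39062 ≈ 512.578

512.6pt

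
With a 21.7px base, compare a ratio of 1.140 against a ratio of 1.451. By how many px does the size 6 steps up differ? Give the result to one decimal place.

At 1.140: 21.7 × 1.140⁶ = 47.631px
At 1.451: 21.7 × 1.451⁶ = 202.518px
Difference: 202.518 − 47.631 = 154.887px

154.9px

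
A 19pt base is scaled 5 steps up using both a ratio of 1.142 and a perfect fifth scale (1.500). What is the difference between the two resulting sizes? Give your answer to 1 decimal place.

107.4pt

At 1.142: 19.0 × 1.142⁵ = 36.905pt
Perfect fifth: 19.0 × 1.500⁵ = 144.281pt
Difference: 144.281 − 36.905 = 107.376pt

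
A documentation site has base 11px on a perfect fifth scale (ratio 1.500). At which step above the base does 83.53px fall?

1.500ⁿ = 83.53 / 11 = 7.5936
n = ln(7.5936) / ln(1.500) = 2.0273 / 0.4055 ≈ 5.00

5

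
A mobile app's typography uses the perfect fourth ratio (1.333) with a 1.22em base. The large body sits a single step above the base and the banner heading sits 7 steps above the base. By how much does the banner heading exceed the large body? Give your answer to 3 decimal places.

7.497em

Step 1: 1.22 × 1.333 = 1.62626em
Step 7: 1.22 × 1.333⁷ = 9.12370em
Difference: 9.12370 − 1.62626 = 7.49744em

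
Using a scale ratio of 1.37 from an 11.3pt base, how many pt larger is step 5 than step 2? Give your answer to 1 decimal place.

33.3pt

Step 2: 11.3 × 1.37² = 21.209pt
Step 5: 11.3 × 1.37⁵ = 54.536pt
Difference: 54.536 − 21.209 = 33.327pt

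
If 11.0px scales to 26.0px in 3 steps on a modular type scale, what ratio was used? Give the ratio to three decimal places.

r³ = 26.0 / 11.0, so r = (26.0/11.0)^(1/3).
r = 2.3636^(1/3) ≈ 1.3321

1.332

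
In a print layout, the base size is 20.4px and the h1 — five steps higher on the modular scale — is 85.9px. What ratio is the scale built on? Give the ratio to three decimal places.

r⁵ = 85.9 / 20.4, so r = (85.9/20.4)^(1/5).
r = 4.2108^(1/5) ≈ 1.3331

1.333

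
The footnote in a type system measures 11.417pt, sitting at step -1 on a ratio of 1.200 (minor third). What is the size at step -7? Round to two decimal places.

11.417 ÷ 1.200⁶ = 11.417 ÷ 2.98598 ≈ 3.824

3.82pt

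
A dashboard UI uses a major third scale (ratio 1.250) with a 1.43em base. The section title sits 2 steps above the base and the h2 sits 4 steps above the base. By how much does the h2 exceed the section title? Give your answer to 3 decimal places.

1.257em

Step 2: 1.43 × 1.250² = 2.23438em
Step 4: 1.43 × 1.250⁴ = 3.49121em
Difference: 3.49121 − 2.23438 = 1.25683em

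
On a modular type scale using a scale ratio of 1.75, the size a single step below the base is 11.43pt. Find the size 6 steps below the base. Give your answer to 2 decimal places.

The gap is -6 − (-1) = -5 steps, so the factor is 1.75^-5.
11.43 ÷ 1.75⁵ = 11.43 ÷ 16.41309 ≈ 0.696

0.70pt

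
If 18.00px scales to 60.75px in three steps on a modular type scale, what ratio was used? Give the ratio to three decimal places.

1.500

The ratio satisfies 18.00 × r³ = 60.75, so r = (60.75 / 18.00)^(1/3).
r = 3.3750^(1/3) ≈ 1.5000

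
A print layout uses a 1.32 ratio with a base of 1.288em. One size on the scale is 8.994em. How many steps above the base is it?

1.32ⁿ = 8.994 / 1.288 = 6.9829
n = ln(6.9829) / ln(1.32) = 1.9435 / 0.2776 ≈ 7.00

7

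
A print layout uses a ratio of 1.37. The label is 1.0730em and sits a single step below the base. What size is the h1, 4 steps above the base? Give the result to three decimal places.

5.178em

1.0730 × 1.37⁵ = 1.0730 × 4.82617 ≈ 5.178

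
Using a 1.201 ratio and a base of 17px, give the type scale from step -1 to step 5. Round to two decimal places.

Step -1: 17.0 ÷ 1.201 = 14.15
Step 0: 17px
Step 1: 17.0 × 1.201 = 20.42
Step 2: 17.0 × 1.201² = 24.52
Step 3: 17.0 × 1.201³ = 29.45
Step 4: 17.0 × 1.201⁴ = 35.37
Step 5: 17.0 × 1.201⁵ = 42.48

14.15px, 17.00px, 20.42px, 24.52px, 29.45px, 35.37px, 42.48px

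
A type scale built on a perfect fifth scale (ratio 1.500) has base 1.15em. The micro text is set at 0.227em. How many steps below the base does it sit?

1.500ⁿ = 1.15 / 0.227 = 5.0661
n = ln(5.0661) / ln(1.500) = 1.6226 / 0.4055 ≈ 4.00

4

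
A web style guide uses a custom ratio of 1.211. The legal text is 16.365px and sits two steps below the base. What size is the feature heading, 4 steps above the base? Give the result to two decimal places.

Moving from step -2 to step +4 is 6 steps up, so multiply by r⁶.
16.365 × 1.211⁶ = 16.365 × 3.15402 ≈ 51.616

51.62px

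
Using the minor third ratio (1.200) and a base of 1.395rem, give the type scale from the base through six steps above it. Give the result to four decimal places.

Step 0: 1.395rem
Step 1: 1.395 × 1.200 = 1.6740
Step 2: 1.395 × 1.200² = 2.0088
Step 3: 1.395 × 1.200³ = 2.4106
Step 4: 1.395 × 1.200⁴ = 2.8927
Step 5: 1.395 × 1.200⁵ = 3.4712
Step 6: 1.395 × 1.200⁶ = 4.1654

1.3950rem, 1.6740rem, 2.0088rem, 2.4106rem, 2.8927rem, 3.4712rem, 4.1654rem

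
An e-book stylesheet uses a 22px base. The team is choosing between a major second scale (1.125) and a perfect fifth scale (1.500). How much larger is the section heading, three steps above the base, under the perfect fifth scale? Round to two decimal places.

42.93px

Major second: 22.0 × 1.125³ = 31.3242px
Perfect fifth: 22.0 × 1.500³ = 74.2500px
Difference: 74.2500 − 31.3242 = 42.9258px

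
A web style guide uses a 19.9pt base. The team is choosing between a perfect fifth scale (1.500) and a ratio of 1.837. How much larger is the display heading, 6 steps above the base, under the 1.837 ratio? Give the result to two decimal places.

Perfect fifth: 19.9 × 1.500⁶ = 226.6734pt
At 1.837: 19.9 × 1.837⁶ = 764.7298pt
Difference: 764.7298 − 226.6734 = 538.0564pt

538.06pt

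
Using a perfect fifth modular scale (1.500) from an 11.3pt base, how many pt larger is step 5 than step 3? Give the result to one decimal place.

47.7pt

Step 3: 11.3 × 1.500³ = 38.138pt
Step 5: 11.3 × 1.500⁵ = 85.809pt
Difference: 85.809 − 38.138 = 47.671pt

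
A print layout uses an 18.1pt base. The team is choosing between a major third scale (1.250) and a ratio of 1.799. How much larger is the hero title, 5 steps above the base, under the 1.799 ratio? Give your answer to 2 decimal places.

Major third: 18.1 × 1.250⁵ = 55.2368pt
At 1.799: 18.1 × 1.799⁵ = 341.0628pt
Difference: 341.0628 − 55.2368 = 285.8260pt

285.83pt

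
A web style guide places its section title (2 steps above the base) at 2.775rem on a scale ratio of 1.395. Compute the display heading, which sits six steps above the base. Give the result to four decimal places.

10.5090rem

2.775 × 1.395⁴ = 2.775 × 3.78701 ≈ 10.5090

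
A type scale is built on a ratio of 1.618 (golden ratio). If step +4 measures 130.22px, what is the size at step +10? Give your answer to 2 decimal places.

130.22 × 1.618⁶ = 130.22 × 17.94201 ≈ 2336.409

2336.41px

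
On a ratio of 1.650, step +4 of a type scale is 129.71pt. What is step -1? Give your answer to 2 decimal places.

10.61pt

129.71 ÷ 1.650⁵ = 129.71 ÷ 12.22981 ≈ 10.606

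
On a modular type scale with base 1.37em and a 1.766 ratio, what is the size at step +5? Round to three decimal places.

Each step on a modular scale multiplies by the ratio, so the size n steps from the base is base × ratioⁿ.
1.37 × 1.766⁵ = 1.37 × 17.17724 ≈ 23.533

23.533em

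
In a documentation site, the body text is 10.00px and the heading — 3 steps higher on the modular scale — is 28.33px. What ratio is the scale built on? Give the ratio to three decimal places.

1.415

r³ = 28.33 / 10.00, so r = (28.33/10.00)^(1/3).
r = 2.8330^(1/3) ≈ 1.4150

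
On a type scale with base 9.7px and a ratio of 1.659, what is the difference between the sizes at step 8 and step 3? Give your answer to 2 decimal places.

512.31px

Step 3: 9.7 × 1.659³ = 44.2905px
Step 8: 9.7 × 1.659⁸ = 556.5995px
Difference: 556.5995 − 44.2905 = 512.3090px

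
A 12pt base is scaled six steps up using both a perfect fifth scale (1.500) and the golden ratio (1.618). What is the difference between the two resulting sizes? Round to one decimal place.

Perfect fifth: 12.0 × 1.500⁶ = 136.688pt
Golden ratio: 12.0 × 1.618⁶ = 215.304pt
Difference: 215.304 − 136.688 = 78.616pt

78.6pt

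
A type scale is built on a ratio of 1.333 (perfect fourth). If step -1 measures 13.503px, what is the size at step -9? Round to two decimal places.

1.35px

The gap is -9 − (-1) = -8 steps, so the factor is 1.333^-8.
13.503 ÷ 1.333⁸ = 13.503 ÷ 9.96876 ≈ 1.355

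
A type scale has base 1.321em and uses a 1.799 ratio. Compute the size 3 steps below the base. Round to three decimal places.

Each step on a modular scale multiplies by the ratio, so the size n steps from the base is base × ratioⁿ.
1.321 ÷ 1.799³ = 1.321 ÷ 5.82229 ≈ 0.227

0.227em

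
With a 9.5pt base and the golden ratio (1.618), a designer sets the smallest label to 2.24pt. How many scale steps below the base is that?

1.618ⁿ = 9.5 / 2.24 = 4.2411
n = ln(4.2411) / ln(1.618) = 1.4448 / 0.4812 ≈ 3.00

3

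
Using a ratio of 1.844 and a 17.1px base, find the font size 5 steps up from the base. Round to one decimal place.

364.6px

17.1 × 1.844⁵ = 17.1 × 21.32085 ≈ 364.59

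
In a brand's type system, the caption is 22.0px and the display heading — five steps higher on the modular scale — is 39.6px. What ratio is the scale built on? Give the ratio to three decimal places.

1.125

The ratio satisfies 22.0 × r⁵ = 39.6, so r = (39.6 / 22.0)^(1/5).
r = 1.8000^(1/5) ≈ 1.1247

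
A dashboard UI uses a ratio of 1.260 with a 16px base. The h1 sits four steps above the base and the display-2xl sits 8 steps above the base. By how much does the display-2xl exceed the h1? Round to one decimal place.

Step 4: 16.0 × 1.260⁴ = 40.328px
Step 8: 16.0 × 1.260⁸ = 101.645px
Difference: 101.645 − 40.328 = 61.317px

61.3px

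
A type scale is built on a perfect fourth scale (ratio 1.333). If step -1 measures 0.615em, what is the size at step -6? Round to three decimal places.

0.615 ÷ 1.333⁵ = 0.615 ÷ 4.20873 ≈ 0.146

0.146em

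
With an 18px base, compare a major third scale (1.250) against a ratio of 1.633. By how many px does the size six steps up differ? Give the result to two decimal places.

Major third: 18.0 × 1.250⁶ = 68.6646px
At 1.633: 18.0 × 1.633⁶ = 341.3419px
Difference: 341.3419 − 68.6646 = 272.6773px

272.68px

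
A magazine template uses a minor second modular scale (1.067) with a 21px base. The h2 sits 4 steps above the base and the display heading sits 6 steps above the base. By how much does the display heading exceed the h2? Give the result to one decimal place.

3.8px

Step 4: 21.0 × 1.067⁴ = 27.219px
Step 6: 21.0 × 1.067⁶ = 30.989px
Difference: 30.989 − 27.219 = 3.770px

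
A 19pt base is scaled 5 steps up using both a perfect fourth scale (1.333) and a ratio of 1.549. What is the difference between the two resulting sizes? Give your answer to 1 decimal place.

89.5pt

Perfect fourth: 19.0 × 1.333⁵ = 79.966pt
At 1.549: 19.0 × 1.549⁵ = 169.438pt
Difference: 169.438 − 79.966 = 89.472pt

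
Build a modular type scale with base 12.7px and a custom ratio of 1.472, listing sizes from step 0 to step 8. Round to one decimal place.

Step 0: 12.7px
Step 1: 12.7 × 1.472 = 18.7
Step 2: 12.7 × 1.472² = 27.5
Step 3: 12.7 × 1.472³ = 40.5
Step 4: 12.7 × 1.472⁴ = 59.6
Step 5: 12.7 × 1.472⁵ = 87.8
Step 6: 12.7 × 1.472⁶ = 129.2
Step 7: 12.7 × 1.472⁷ = 190.2
Step 8: 12.7 × 1.472⁸ = 279.9

12.7px, 18.7px, 27.5px, 40.5px, 59.6px, 87.8px, 129.2px, 190.2px, 279.9px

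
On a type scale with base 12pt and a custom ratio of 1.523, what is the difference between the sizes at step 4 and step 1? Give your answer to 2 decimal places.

Step 1: 12.0 × 1.523 = 18.2760pt
Step 4: 12.0 × 1.523⁴ = 64.5626pt
Difference: 64.5626 − 18.2760 = 46.2866pt

46.29pt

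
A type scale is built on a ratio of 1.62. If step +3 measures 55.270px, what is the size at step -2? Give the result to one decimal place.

5.0px

55.270 ÷ 1.62⁵ = 55.270 ÷ 11.15771 ≈ 4.954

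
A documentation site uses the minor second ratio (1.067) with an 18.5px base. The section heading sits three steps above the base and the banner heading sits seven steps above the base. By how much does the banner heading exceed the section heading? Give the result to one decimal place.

Step 3: 18.5 × 1.067³ = 22.473px
Step 7: 18.5 × 1.067⁷ = 29.129px
Difference: 29.129 − 22.473 = 6.656px

6.7px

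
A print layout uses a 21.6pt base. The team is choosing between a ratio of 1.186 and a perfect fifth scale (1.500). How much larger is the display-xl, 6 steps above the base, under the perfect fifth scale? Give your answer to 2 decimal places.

185.93pt

At 1.186: 21.6 × 1.186⁶ = 60.1121pt
Perfect fifth: 21.6 × 1.500⁶ = 246.0375pt
Difference: 246.0375 − 60.1121 = 185.9254pt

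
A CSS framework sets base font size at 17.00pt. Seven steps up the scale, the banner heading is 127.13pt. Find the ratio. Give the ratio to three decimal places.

r⁷ = 127.13 / 17.00, so r = (127.13/17.00)^(1/7).
r = 7.4782^(1/7) ≈ 1.3330

1.333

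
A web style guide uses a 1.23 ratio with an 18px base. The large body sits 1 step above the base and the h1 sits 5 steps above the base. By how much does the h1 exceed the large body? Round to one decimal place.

28.5px

Step 1: 18.0 × 1.23 = 22.140px
Step 5: 18.0 × 1.23⁵ = 50.676px
Difference: 50.676 − 22.140 = 28.536px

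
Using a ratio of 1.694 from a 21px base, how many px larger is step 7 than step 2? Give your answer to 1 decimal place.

Step 2: 21.0 × 1.694² = 60.262px
Step 7: 21.0 × 1.694⁷ = 840.646px
Difference: 840.646 − 60.262 = 780.384px

780.4px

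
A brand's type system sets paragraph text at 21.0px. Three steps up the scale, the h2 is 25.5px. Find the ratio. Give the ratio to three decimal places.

The ratio satisfies 21.0 × r³ = 25.5, so r = (25.5 / 21.0)^(1/3).
r = 1.2143^(1/3) ≈ 1.0669

1.067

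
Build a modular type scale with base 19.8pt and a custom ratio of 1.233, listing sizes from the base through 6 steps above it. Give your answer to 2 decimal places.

19.80pt, 24.41pt, 30.10pt, 37.12pt, 45.76pt, 56.43pt, 69.57pt

Step 0: 19.8pt
Step 1: 19.8 × 1.233 = 24.41
Step 2: 19.8 × 1.233² = 30.10
Step 3: 19.8 × 1.233³ = 37.12
Step 4: 19.8 × 1.233⁴ = 45.76
Step 5: 19.8 × 1.233⁵ = 56.43
Step 6: 19.8 × 1.233⁶ = 69.57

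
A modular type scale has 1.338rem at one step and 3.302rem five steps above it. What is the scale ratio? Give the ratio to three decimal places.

The ratio satisfies 1.338 × r⁵ = 3.302, so r = (3.302 / 1.338)^(1/5).
r = 2.4679^(1/5) ≈ 1.1980

1.198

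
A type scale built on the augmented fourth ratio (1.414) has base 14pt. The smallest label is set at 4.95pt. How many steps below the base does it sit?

3

1.414ⁿ = 14 / 4.95 = 2.8283
n = ln(2.8283) / ln(1.414) = 1.0397 / 0.3464 ≈ 3.00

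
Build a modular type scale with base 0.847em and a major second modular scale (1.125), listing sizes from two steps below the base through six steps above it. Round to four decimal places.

Step -2: 0.847 ÷ 1.125² = 0.6692
Step -1: 0.847 ÷ 1.125 = 0.7529
Step 0: 0.847em
Step 1: 0.847 × 1.125 = 0.9529
Step 2: 0.847 × 1.125² = 1.0720
Step 3: 0.847 × 1.125³ = 1.2060
Step 4: 0.847 × 1.125⁴ = 1.3567
Step 5: 0.847 × 1.125⁵ = 1.5263
Step 6: 0.847 × 1.125⁶ = 1.7171

0.6692em, 0.7529em, 0.8470em, 0.9529em, 1.0720em, 1.2060em, 1.3567em, 1.5263em, 1.7171em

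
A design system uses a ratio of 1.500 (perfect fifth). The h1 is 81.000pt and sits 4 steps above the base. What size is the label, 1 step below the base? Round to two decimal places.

10.67pt

The gap is -1 − (4) = -5 steps, so the factor is 1.500^-5.
81.000 ÷ 1.500⁵ = 81.000 ÷ 7.59375 ≈ 10.667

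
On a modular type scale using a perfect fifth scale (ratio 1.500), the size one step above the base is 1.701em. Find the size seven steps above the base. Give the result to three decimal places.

19.375em

1.701 × 1.500⁶ = 1.701 × 11.39062 ≈ 19.375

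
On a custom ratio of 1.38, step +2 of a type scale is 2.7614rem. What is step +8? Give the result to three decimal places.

2.7614 × 1.38⁶ = 2.7614 × 6.90676 ≈ 19.072

19.072rem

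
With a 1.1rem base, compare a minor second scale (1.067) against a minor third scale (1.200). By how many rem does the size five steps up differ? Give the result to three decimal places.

Minor second: 1.1 × 1.067⁵ = 1.52130rem
Minor third: 1.1 × 1.200⁵ = 2.73715rem
Difference: 2.73715 − 1.52130 = 1.21585rem

1.216rem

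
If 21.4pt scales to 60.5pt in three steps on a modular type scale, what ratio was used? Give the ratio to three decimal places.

r³ = 60.5 / 21.4, so r = (60.5/21.4)^(1/3).
r = 2.8271^(1/3) ≈ 1.4140

1.414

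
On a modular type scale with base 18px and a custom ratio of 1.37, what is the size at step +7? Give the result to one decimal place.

Every step multiplies by the scale ratio.
18.0 × 1.37⁷ = 18.0 × 9.05824 ≈ 163.05

163.0px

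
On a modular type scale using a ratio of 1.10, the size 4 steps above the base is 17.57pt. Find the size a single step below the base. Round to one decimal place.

17.57 ÷ 1.10⁵ = 17.57 ÷ 1.61051 ≈ 10.910

10.9pt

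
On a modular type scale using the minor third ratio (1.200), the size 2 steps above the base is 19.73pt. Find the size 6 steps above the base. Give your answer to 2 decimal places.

40.91pt

The gap is 6 − (2) = 4 steps, so the factor is 1.200^4.
19.73 × 1.200⁴ = 19.73 × 2.07360 ≈ 40.912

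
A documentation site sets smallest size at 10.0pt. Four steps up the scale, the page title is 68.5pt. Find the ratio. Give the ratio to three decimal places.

The ratio satisfies 10.0 × r⁴ = 68.5, so r = (68.5 / 10.0)^(1/4).
r = 6.8500^(1/4) ≈ 1.6178

1.618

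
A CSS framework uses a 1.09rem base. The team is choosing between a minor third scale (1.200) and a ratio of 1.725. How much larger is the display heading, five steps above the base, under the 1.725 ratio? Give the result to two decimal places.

13.94rem

Minor third: 1.09 × 1.200⁵ = 2.7123rem
At 1.725: 1.09 × 1.725⁵ = 16.6484rem
Difference: 16.6484 − 2.7123 = 13.9361rem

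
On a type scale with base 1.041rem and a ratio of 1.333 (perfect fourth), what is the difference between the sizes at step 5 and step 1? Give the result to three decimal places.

Step 1: 1.041 × 1.333 = 1.38765rem
Step 5: 1.041 × 1.333⁵ = 4.38128rem
Difference: 4.38128 − 1.38765 = 2.99363rem

2.994rem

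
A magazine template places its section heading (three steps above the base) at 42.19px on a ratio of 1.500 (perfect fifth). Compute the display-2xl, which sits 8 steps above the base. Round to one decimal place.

320.4px

The gap is 8 − (3) = 5 steps, so the factor is 1.500^5.
42.19 × 1.500⁵ = 42.19 × 7.59375 ≈ 320.380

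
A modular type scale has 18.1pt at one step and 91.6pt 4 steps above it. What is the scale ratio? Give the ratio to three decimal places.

r⁴ = 91.6 / 18.1, so r = (91.6/18.1)^(1/4).
r = 5.0608^(1/4) ≈ 1.4999

1.500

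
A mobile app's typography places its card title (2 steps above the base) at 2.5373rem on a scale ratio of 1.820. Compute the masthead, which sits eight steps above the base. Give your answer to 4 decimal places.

Moving from step +2 to step +8 is 6 steps up, so multiply by r⁶.
2.5373 × 1.820⁶ = 2.5373 × 36.34363 ≈ 92.2147

92.2147rem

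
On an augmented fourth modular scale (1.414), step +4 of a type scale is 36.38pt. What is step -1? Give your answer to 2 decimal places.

6.44pt

36.38 ÷ 1.414⁵ = 36.38 ÷ 5.65258 ≈ 6.436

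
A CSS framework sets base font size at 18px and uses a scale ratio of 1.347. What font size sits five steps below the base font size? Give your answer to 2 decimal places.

4.06px

18.0 ÷ 1.347⁵ = 18.0 ÷ 4.43443 ≈ 4.06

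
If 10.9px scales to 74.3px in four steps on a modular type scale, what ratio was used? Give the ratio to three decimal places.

1.616

r⁴ = 74.3 / 10.9, so r = (74.3/10.9)^(1/4).
r = 6.8165^(1/4) ≈ 1.6158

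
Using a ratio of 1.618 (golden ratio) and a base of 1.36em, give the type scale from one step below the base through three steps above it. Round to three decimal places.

0.841em, 1.360em, 2.200em, 3.560em, 5.761em

Step -1: 1.36 ÷ 1.618 = 0.841
Step 0: 1.36em
Step 1: 1.36 × 1.618 = 2.200
Step 2: 1.36 × 1.618² = 3.560
Step 3: 1.36 × 1.618³ = 5.761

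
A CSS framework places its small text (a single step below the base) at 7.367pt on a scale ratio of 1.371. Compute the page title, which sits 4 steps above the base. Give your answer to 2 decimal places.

Moving from step -1 to step +4 is 5 steps up, so multiply by r⁵.
7.367 × 1.371⁵ = 7.367 × 4.84381 ≈ 35.684

35.68pt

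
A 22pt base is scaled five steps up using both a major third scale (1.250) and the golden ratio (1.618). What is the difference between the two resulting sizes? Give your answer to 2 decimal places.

Major third: 22.0 × 1.250⁵ = 67.1387pt
Golden ratio: 22.0 × 1.618⁵ = 243.9581pt
Difference: 243.9581 − 67.1387 = 176.8194pt

176.82pt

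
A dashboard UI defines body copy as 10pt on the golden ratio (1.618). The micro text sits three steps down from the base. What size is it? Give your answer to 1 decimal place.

2.4pt

10.0 ÷ 1.618³ = 10.0 ÷ 4.23580 ≈ 2.36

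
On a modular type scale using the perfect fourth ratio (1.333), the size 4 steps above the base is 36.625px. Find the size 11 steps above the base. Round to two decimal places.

273.90px

36.625 × 1.333⁷ = 36.625 × 7.47844 ≈ 273.898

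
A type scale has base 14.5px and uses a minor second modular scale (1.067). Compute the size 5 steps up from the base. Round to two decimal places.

A modular type scale is a geometric sequence: sizeₙ = base × rⁿ.
14.5 × 1.067⁵ = 14.5 × 1.38300 ≈ 20.05

20.05px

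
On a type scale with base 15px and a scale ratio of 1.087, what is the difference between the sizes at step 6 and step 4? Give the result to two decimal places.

Step 4: 15.0 × 1.087⁴ = 20.9416px
Step 6: 15.0 × 1.087⁶ = 24.7439px
Difference: 24.7439 − 20.9416 = 3.8023px

3.80px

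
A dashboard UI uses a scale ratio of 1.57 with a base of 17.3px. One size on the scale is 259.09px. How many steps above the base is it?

6

1.57ⁿ = 259.09 / 17.3 = 14.9763
n = ln(14.9763) / ln(1.57) = 2.7065 / 0.4511 ≈ 6.00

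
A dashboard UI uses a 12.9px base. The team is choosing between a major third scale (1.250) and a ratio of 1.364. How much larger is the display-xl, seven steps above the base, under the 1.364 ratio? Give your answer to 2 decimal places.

Major third: 12.9 × 1.250⁷ = 61.5120px
At 1.364: 12.9 × 1.364⁷ = 113.3158px
Difference: 113.3158 − 61.5120 = 51.8038px

51.80px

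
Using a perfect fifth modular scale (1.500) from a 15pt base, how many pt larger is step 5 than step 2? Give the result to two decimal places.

Step 2: 15.0 × 1.500² = 33.7500pt
Step 5: 15.0 × 1.500⁵ = 113.9062pt
Difference: 113.9062 − 33.7500 = 80.1562pt

80.16pt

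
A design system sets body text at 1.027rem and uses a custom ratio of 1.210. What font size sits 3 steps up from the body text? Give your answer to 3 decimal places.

1.819rem

Each step on a modular scale multiplies by the ratio, so the size n steps from the base is base × ratioⁿ.
1.027 × 1.210³ = 1.027 × 1.77156 ≈ 1.819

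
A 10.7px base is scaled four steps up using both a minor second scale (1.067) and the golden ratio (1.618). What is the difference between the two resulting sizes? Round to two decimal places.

59.46px

Minor second: 10.7 × 1.067⁴ = 13.8689px
Golden ratio: 10.7 × 1.618⁴ = 73.3327px
Difference: 73.3327 − 13.8689 = 59.4638px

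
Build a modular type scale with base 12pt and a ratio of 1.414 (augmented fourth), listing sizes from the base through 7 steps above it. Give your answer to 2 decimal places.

12.00pt, 16.97pt, 23.99pt, 33.93pt, 47.97pt, 67.83pt, 95.91pt, 135.62pt

Step 0: 12pt
Step 1: 12.0 × 1.414 = 16.97
Step 2: 12.0 × 1.414² = 23.99
Step 3: 12.0 × 1.414³ = 33.93
Step 4: 12.0 × 1.414⁴ = 47.97
Step 5: 12.0 × 1.414⁵ = 67.83
Step 6: 12.0 × 1.414⁶ = 95.91
Step 7: 12.0 × 1.414⁷ = 135.62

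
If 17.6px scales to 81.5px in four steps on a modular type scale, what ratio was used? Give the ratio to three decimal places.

1.467

r⁴ = 81.5 / 17.6, so r = (81.5/17.6)^(1/4).
r = 4.6307^(1/4) ≈ 1.4669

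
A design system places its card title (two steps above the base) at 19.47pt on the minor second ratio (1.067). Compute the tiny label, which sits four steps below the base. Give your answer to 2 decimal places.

Moving from step +2 to step -4 is 6 steps down, so divide by r⁶.
19.47 ÷ 1.067⁶ = 19.47 ÷ 1.47566 ≈ 13.194

13.19pt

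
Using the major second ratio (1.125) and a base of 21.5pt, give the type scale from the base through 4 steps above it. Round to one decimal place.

Step 0: 21.5pt
Step 1: 21.5 × 1.125 = 24.2
Step 2: 21.5 × 1.125² = 27.2
Step 3: 21.5 × 1.125³ = 30.6
Step 4: 21.5 × 1.125⁴ = 34.4

21.5pt, 24.2pt, 27.2pt, 30.6pt, 34.4pt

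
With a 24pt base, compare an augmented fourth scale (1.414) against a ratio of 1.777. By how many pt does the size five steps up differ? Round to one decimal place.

289.6pt

Augmented fourth: 24.0 × 1.414⁵ = 135.662pt
At 1.777: 24.0 × 1.777⁵ = 425.254pt
Difference: 425.254 − 135.662 = 289.592pt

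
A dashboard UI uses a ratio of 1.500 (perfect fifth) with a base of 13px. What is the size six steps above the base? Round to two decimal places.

148.08px

Every step multiplies by the scale ratio.
13.0 × 1.500⁶ = 13.0 × 11.39062 ≈ 148.08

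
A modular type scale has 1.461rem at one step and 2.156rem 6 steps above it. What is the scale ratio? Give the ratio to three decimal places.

The ratio satisfies 1.461 × r⁶ = 2.156, so r = (2.156 / 1.461)^(1/6).
r = 1.4757^(1/6) ≈ 1.0670

1.067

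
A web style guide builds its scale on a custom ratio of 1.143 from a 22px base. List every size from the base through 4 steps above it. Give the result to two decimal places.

22.00px, 25.15px, 28.74px, 32.85px, 37.55px

Step 0: 22px
Step 1: 22.0 × 1.143 = 25.15
Step 2: 22.0 × 1.143² = 28.74
Step 3: 22.0 × 1.143³ = 32.85
Step 4: 22.0 × 1.143⁴ = 37.55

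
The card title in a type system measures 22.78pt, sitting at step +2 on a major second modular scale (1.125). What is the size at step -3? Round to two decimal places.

12.64pt

The gap is -3 − (2) = -5 steps, so the factor is 1.125^-5.
22.78 ÷ 1.125⁵ = 22.78 ÷ 1.80203 ≈ 12.641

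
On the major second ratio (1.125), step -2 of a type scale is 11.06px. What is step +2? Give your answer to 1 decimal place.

The gap is 2 − (-2) = 4 steps, so the factor is 1.125^4.
11.06 × 1.125⁴ = 11.06 × 1.60181 ≈ 17.716

17.7px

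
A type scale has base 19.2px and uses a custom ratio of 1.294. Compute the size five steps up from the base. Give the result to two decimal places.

Every step multiplies by the scale ratio.
19.2 × 1.294⁵ = 19.2 × 3.62803 ≈ 69.66

69.66px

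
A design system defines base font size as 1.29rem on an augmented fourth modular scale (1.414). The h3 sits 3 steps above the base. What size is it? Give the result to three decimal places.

3.647rem

1.29 × 1.414³ = 1.29 × 2.82715 ≈ 3.647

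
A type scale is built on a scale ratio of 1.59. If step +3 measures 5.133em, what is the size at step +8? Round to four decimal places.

The gap is 8 − (3) = 5 steps, so the factor is 1.59^5.
5.133 × 1.59⁵ = 5.133 × 10.16215 ≈ 52.1623

52.1623em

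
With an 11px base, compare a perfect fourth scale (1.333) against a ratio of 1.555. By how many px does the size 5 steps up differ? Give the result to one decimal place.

Perfect fourth: 11.0 × 1.333⁵ = 46.296px
At 1.555: 11.0 × 1.555⁵ = 100.010px
Difference: 100.010 − 46.296 = 53.714px

53.7px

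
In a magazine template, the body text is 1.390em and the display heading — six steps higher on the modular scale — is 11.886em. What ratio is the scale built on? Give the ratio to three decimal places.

The ratio satisfies 1.390 × r⁶ = 11.886, so r = (11.886 / 1.390)^(1/6).
r = 8.5511^(1/6) ≈ 1.4300

1.430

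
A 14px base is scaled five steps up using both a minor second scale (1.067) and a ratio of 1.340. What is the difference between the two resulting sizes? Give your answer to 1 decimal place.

Minor second: 14.0 × 1.067⁵ = 19.362px
At 1.340: 14.0 × 1.340⁵ = 60.486px
Difference: 60.486 − 19.362 = 41.124px

41.1px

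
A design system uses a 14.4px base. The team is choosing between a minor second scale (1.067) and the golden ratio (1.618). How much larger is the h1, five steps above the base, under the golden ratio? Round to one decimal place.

Minor second: 14.4 × 1.067⁵ = 19.915px
Golden ratio: 14.4 × 1.618⁵ = 159.682px
Difference: 159.682 − 19.915 = 139.767px

139.8px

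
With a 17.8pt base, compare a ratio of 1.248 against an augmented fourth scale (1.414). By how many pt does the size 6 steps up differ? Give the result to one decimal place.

At 1.248: 17.8 × 1.248⁶ = 67.252pt
Augmented fourth: 17.8 × 1.414⁶ = 142.271pt
Difference: 142.271 − 67.252 = 75.019pt

75.0pt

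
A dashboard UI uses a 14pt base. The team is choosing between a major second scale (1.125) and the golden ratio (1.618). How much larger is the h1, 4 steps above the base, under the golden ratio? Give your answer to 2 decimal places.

73.52pt

Major second: 14.0 × 1.125⁴ = 22.4253pt
Golden ratio: 14.0 × 1.618⁴ = 95.9494pt
Difference: 95.9494 − 22.4253 = 73.5241pt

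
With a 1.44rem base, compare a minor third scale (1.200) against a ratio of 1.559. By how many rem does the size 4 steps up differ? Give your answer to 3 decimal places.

Minor third: 1.44 × 1.200⁴ = 2.98598rem
At 1.559: 1.44 × 1.559⁴ = 8.50642rem
Difference: 8.50642 − 2.98598 = 5.52044rem

5.520rem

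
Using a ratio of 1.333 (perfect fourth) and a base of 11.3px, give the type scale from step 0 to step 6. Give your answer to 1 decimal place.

11.3px, 15.1px, 20.1px, 26.8px, 35.7px, 47.6px, 63.4px

Step 0: 11.3px
Step 1: 11.3 × 1.333 = 15.1
Step 2: 11.3 × 1.333² = 20.1
Step 3: 11.3 × 1.333³ = 26.8
Step 4: 11.3 × 1.333⁴ = 35.7
Step 5: 11.3 × 1.333⁵ = 47.6
Step 6: 11.3 × 1.333⁶ = 63.4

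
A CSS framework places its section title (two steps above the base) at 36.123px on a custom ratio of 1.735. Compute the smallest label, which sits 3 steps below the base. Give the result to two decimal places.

2.30px

36.123 ÷ 1.735⁵ = 36.123 ÷ 15.72162 ≈ 2.298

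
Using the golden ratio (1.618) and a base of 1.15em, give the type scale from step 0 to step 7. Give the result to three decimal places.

Step 0: 1.15em
Step 1: 1.15 × 1.618 = 1.861
Step 2: 1.15 × 1.618² = 3.011
Step 3: 1.15 × 1.618³ = 4.871
Step 4: 1.15 × 1.618⁴ = 7.882
Step 5: 1.15 × 1.618⁵ = 12.752
Step 6: 1.15 × 1.618⁶ = 20.633
Step 7: 1.15 × 1.618⁷ = 33.385

1.150em, 1.861em, 3.011em, 4.871em, 7.882em, 12.752em, 20.633em, 33.385em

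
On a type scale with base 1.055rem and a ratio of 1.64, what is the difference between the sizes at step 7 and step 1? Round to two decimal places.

Step 1: 1.055 × 1.64 = 1.7302rem
Step 7: 1.055 × 1.64⁷ = 33.6635rem
Difference: 33.6635 − 1.7302 = 31.9333rem

31.93rem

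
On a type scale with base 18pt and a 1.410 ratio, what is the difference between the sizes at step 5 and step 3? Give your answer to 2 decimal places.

49.86pt

Step 3: 18.0 × 1.410³ = 50.4580pt
Step 5: 18.0 × 1.410⁵ = 100.3155pt
Difference: 100.3155 − 50.4580 = 49.8575pt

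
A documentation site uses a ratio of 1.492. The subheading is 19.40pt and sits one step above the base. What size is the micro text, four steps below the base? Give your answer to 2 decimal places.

Moving from step +1 to step -4 is 5 steps down, so divide by r⁵.
19.40 ÷ 1.492⁵ = 19.40 ÷ 7.39340 ≈ 2.624

2.62pt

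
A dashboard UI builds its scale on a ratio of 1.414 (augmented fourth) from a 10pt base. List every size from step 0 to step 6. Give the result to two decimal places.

10.00pt, 14.14pt, 19.99pt, 28.27pt, 39.98pt, 56.53pt, 79.93pt

Step 0: 10pt
Step 1: 10.0 × 1.414 = 14.14
Step 2: 10.0 × 1.414² = 19.99
Step 3: 10.0 × 1.414³ = 28.27
Step 4: 10.0 × 1.414⁴ = 39.98
Step 5: 10.0 × 1.414⁵ = 56.53
Step 6: 10.0 × 1.414⁶ = 79.93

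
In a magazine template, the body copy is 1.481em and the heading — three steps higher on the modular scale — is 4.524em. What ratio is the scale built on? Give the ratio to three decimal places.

The ratio satisfies 1.481 × r³ = 4.524, so r = (4.524 / 1.481)^(1/3).
r = 3.0547^(1/3) ≈ 1.4510

1.451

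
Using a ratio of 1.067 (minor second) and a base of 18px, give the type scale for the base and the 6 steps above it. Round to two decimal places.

Step 0: 18px
Step 1: 18.0 × 1.067 = 19.21
Step 2: 18.0 × 1.067² = 20.49
Step 3: 18.0 × 1.067³ = 21.87
Step 4: 18.0 × 1.067⁴ = 23.33
Step 5: 18.0 × 1.067⁵ = 24.89
Step 6: 18.0 × 1.067⁶ = 26.56

18.00px, 19.21px, 20.49px, 21.87px, 23.33px, 24.89px, 26.56px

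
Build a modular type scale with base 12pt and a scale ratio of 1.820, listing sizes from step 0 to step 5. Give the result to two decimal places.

12.00pt, 21.84pt, 39.75pt, 72.34pt, 131.66pt, 239.63pt

Step 0: 12pt
Step 1: 12.0 × 1.820 = 21.84
Step 2: 12.0 × 1.820² = 39.75
Step 3: 12.0 × 1.820³ = 72.34
Step 4: 12.0 × 1.820⁴ = 131.66
Step 5: 12.0 × 1.820⁵ = 239.63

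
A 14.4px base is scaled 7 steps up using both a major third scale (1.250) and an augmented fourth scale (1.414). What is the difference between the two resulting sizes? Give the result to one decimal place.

94.1px

Major third: 14.4 × 1.250⁷ = 68.665px
Augmented fourth: 14.4 × 1.414⁷ = 162.745px
Difference: 162.745 − 68.665 = 94.080px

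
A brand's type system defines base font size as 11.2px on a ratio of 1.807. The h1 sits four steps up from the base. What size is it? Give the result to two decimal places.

11.2 × 1.807⁴ = 11.2 × 10.66185 ≈ 119.41

119.41px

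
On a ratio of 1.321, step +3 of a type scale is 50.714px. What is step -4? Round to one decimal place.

Moving from step +3 to step -4 is 7 steps down, so divide by r⁷.
50.714 ÷ 1.321⁷ = 50.714 ÷ 7.01972 ≈ 7.225

7.2px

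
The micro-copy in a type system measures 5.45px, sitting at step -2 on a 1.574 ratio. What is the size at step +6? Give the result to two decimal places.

205.32px

5.45 × 1.574⁸ = 5.45 × 37.67366 ≈ 205.321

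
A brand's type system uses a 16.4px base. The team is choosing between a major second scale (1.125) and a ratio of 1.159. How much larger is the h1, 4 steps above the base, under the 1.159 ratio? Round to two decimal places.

Major second: 16.4 × 1.125⁴ = 26.2696px
At 1.159: 16.4 × 1.159⁴ = 29.5922px
Difference: 29.5922 − 26.2696 = 3.3226px

3.32px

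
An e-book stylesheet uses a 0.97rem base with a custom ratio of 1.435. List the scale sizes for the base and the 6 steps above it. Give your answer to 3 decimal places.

0.970rem, 1.392rem, 1.997rem, 2.866rem, 4.113rem, 5.902rem, 8.470rem

Step 0: 0.97rem
Step 1: 0.97 × 1.435 = 1.392
Step 2: 0.97 × 1.435² = 1.997
Step 3: 0.97 × 1.435³ = 2.866
Step 4: 0.97 × 1.435⁴ = 4.113
Step 5: 0.97 × 1.435⁵ = 5.902
Step 6: 0.97 × 1.435⁶ = 8.470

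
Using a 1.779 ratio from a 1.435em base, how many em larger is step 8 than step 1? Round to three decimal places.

141.413em

Step 1: 1.435 × 1.779 = 2.55287em
Step 8: 1.435 × 1.779⁸ = 143.96585em
Difference: 143.96585 − 2.55287 = 141.41298em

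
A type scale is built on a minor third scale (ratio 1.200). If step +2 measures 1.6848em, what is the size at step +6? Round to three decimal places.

3.494em

1.6848 × 1.200⁴ = 1.6848 × 2.07360 ≈ 3.494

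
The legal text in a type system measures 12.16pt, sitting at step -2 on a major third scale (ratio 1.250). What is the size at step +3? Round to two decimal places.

12.16 × 1.250⁵ = 12.16 × 3.05176 ≈ 37.109

37.11pt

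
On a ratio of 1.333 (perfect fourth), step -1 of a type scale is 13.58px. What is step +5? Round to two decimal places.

Moving from step -1 to step +5 is 6 steps up, so multiply by r⁶.
13.58 × 1.333⁶ = 13.58 × 5.61023 ≈ 76.187

76.19px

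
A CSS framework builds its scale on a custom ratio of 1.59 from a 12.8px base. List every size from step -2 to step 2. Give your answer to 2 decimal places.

Step -2: 12.8 ÷ 1.59² = 5.06
Step -1: 12.8 ÷ 1.59 = 8.05
Step 0: 12.8px
Step 1: 12.8 × 1.59 = 20.35
Step 2: 12.8 × 1.59² = 32.36

5.06px, 8.05px, 12.80px, 20.35px, 32.36px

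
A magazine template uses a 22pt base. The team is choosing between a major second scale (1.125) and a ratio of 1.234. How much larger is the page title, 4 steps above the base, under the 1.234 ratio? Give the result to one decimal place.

15.8pt

Major second: 22.0 × 1.125⁴ = 35.240pt
At 1.234: 22.0 × 1.234⁴ = 51.013pt
Difference: 51.013 − 35.240 = 15.773pt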